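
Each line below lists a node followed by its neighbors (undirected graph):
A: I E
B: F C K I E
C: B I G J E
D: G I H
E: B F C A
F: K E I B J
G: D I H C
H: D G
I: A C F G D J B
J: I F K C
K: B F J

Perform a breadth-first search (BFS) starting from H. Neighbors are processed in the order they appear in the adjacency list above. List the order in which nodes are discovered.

H -> D -> G -> I -> C -> A -> F -> J -> B -> E -> K

Visit H; enqueue D, G → queue [D, G]
Visit D; enqueue I → queue [G, I]
Visit G; enqueue C → queue [I, C]
Visit I; enqueue A, F, J, B → queue [C, A, F, J, B]
Visit C; enqueue E → queue [A, F, J, B, E]
Visit A → queue [F, J, B, E]
Visit F; enqueue K → queue [J, B, E, K]
Visit J → queue [B, E, K]
Visit B → queue [E, K]
Visit E → queue [K]
Visit K → queue []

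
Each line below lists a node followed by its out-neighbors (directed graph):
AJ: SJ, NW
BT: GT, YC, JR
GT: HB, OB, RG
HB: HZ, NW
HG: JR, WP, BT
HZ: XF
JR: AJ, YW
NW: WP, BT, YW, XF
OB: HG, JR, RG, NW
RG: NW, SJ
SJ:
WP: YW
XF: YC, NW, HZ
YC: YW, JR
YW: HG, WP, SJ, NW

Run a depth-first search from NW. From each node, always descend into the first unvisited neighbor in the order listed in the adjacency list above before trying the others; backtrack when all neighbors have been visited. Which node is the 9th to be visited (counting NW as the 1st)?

Visit NW
NW → WP
WP → YW
YW → HG
HG → JR
JR → AJ
AJ → SJ
HG → BT
BT → GT
GT → HB
HB → HZ
HZ → XF
XF → YC
GT → OB
OB → RG

Visit order: NW, WP, YW, HG, JR, AJ, SJ, BT, GT, HB, HZ, XF, YC, OB, RG

GT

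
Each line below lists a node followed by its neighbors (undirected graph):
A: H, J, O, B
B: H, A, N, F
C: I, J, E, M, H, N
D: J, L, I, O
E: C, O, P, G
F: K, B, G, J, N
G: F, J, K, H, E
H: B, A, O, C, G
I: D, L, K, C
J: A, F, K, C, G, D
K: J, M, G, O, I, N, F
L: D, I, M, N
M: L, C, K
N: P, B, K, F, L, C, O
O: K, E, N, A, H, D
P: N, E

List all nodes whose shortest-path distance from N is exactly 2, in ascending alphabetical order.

A, D, E, G, H, I, J, M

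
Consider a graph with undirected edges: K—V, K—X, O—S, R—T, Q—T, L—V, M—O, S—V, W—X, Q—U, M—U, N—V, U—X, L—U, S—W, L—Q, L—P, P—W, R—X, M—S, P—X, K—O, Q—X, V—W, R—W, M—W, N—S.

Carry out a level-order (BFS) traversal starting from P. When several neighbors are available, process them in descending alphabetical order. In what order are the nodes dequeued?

Visit P; enqueue X, W, L → queue [X, W, L]
Visit X; enqueue U, R, Q, K → queue [W, L, U, R, Q, K]
Visit W; enqueue V, S, M → queue [L, U, R, Q, K, V, S, M]
Visit L → queue [U, R, Q, K, V, S, M]
Visit U → queue [R, Q, K, V, S, M]
Visit R; enqueue T → queue [Q, K, V, S, M, T]
Visit Q → queue [K, V, S, M, T]
Visit K; enqueue O → queue [V, S, M, T, O]
Visit V; enqueue N → queue [S, M, T, O, N]
Visit S → queue [M, T, O, N]
Visit M → queue [T, O, N]
Visit T → queue [O, N]
Visit O → queue [N]
Visit N → queue []

P X W L U R Q K V S M T O N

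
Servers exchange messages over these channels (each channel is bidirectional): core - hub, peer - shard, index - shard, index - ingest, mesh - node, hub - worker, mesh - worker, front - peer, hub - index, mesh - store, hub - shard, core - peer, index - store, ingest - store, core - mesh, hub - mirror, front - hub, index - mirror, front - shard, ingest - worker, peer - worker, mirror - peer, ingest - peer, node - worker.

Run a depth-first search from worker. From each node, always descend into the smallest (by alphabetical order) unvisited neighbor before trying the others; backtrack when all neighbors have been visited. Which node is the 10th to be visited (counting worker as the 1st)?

front

Visit worker
worker → hub
hub → core
core → mesh
mesh → node
mesh → store
store → index
index → ingest
ingest → peer
peer → front
front → shard
peer → mirror

Visit order: worker, hub, core, mesh, node, store, index, ingest, peer, front, shard, mirror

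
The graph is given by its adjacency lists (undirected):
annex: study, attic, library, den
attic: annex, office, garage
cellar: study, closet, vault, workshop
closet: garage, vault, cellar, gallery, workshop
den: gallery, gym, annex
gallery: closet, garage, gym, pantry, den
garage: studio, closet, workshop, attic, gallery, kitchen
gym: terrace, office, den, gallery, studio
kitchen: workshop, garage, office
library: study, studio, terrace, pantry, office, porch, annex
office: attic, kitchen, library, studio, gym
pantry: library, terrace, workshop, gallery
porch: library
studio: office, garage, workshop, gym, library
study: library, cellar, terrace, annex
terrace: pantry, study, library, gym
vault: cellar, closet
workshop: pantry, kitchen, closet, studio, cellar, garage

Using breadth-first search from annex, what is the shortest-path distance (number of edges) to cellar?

2

Level 0: annex
Level 1: attic, den, library, study
Level 2: cellar, gallery, garage, gym, office, pantry, porch, studio, terrace
Level 3: closet, kitchen, vault, workshop
cellar first appears at level 2.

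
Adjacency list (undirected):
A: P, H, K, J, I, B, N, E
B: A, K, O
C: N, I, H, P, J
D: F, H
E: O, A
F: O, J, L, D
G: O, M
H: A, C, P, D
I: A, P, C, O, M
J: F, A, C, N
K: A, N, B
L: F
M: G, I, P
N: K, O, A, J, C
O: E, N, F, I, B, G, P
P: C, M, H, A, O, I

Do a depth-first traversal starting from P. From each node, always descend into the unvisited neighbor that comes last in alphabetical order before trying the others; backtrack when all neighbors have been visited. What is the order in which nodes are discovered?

P → O → N → K → B → A → J → F → L → D → H → C → I → M → G → E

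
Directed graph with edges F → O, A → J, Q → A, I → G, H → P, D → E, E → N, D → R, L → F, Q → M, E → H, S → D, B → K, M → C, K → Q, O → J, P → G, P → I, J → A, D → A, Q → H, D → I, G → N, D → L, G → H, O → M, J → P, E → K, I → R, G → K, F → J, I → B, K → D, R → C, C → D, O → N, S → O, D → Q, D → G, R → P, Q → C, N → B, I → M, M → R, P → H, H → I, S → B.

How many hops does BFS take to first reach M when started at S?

Level 0: S
Level 1: B, D, O
Level 2: A, E, G, I, J, K, L, M, N, Q, R
Level 3: C, F, H, P
M first appears at level 2.

2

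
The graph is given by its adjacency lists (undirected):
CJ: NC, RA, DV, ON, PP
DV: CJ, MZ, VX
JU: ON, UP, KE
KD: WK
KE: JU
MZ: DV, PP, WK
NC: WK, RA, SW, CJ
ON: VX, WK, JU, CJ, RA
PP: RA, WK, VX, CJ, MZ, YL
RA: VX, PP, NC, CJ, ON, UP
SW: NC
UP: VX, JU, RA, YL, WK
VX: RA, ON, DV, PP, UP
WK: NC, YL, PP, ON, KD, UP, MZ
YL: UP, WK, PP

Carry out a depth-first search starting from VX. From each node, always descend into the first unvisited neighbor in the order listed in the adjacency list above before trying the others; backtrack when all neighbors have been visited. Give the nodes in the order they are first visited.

VX, RA, PP, WK, NC, SW, CJ, DV, MZ, ON, JU, UP, YL, KE, KD

Visit VX
VX → RA
RA → PP
PP → WK
WK → NC
NC → SW
NC → CJ
CJ → DV
DV → MZ
CJ → ON
ON → JU
JU → UP
UP → YL
JU → KE
WK → KD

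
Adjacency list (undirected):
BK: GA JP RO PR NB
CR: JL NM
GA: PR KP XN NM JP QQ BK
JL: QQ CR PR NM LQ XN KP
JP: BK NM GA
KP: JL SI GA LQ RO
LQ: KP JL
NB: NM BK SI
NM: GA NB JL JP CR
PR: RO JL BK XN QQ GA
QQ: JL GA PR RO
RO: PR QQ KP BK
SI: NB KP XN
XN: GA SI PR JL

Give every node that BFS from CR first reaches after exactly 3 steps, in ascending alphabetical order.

BK, RO, SI

Level 0: CR
Level 1: JL, NM
Level 2: GA, JP, KP, LQ, NB, PR, QQ, XN
Level 3: BK, RO, SI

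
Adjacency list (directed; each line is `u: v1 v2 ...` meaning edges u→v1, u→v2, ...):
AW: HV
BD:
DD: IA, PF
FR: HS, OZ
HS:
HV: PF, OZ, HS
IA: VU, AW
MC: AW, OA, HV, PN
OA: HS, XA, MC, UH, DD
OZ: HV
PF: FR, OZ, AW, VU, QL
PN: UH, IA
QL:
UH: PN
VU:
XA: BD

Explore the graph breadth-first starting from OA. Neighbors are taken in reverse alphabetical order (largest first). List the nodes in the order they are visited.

OA, XA, UH, MC, HS, DD, BD, PN, HV, AW, PF, IA, OZ, VU, QL, FR

Visit OA; enqueue XA, UH, MC, HS, DD → queue [XA, UH, MC, HS, DD]
Visit XA; enqueue BD → queue [UH, MC, HS, DD, BD]
Visit UH; enqueue PN → queue [MC, HS, DD, BD, PN]
Visit MC; enqueue HV, AW → queue [HS, DD, BD, PN, HV, AW]
Visit HS → queue [DD, BD, PN, HV, AW]
Visit DD; enqueue PF, IA → queue [BD, PN, HV, AW, PF, IA]
Visit BD → queue [PN, HV, AW, PF, IA]
Visit PN → queue [HV, AW, PF, IA]
Visit HV; enqueue OZ → queue [AW, PF, IA, OZ]
Visit AW → queue [PF, IA, OZ]
Visit PF; enqueue VU, QL, FR → queue [IA, OZ, VU, QL, FR]
Visit IA → queue [OZ, VU, QL, FR]
Visit OZ → queue [VU, QL, FR]
Visit VU → queue [QL, FR]
Visit QL → queue [FR]
Visit FR → queue []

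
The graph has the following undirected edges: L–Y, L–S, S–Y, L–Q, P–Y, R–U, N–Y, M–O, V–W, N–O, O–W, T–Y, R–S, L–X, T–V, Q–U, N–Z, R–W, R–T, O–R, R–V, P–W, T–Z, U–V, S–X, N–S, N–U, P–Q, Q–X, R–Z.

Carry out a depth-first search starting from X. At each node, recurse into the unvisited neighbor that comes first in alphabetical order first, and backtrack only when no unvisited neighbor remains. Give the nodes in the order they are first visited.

X, L, Q, P, W, O, M, N, S, R, T, V, U, Y, Z

Visit X
X → L
L → Q
Q → P
P → W
W → O
O → M
O → N
N → S
S → R
R → T
T → V
V → U
T → Y
T → Z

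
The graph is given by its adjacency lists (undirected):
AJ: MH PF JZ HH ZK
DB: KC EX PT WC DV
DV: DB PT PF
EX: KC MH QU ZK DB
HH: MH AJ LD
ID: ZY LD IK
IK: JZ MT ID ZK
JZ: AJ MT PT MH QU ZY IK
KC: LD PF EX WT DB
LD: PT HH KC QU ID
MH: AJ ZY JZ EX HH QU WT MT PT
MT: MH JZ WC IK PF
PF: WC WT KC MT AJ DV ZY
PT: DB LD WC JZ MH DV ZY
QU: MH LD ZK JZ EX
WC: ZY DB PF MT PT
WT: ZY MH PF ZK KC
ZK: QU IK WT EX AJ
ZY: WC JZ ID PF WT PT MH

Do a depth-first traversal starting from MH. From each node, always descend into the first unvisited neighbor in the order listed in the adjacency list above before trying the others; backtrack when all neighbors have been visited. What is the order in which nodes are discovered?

Visit MH
MH → AJ
AJ → PF
PF → WC
WC → ZY
ZY → JZ
JZ → MT
MT → IK
IK → ID
ID → LD
LD → PT
PT → DB
DB → KC
KC → EX
EX → QU
QU → ZK
ZK → WT
DB → DV
LD → HH

MH, AJ, PF, WC, ZY, JZ, MT, IK, ID, LD, PT, DB, KC, EX, QU, ZK, WT, DV, HH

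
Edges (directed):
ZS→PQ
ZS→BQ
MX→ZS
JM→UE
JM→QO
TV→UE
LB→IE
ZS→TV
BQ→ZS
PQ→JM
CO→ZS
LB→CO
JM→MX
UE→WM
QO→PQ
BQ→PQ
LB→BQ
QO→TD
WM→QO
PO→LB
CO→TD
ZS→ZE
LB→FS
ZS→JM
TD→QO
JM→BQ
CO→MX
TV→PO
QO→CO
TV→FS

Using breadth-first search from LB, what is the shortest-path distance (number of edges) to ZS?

2

Level 0: LB
Level 1: BQ, CO, FS, IE
Level 2: MX, PQ, TD, ZS
Level 3: JM, QO, TV, ZE
Level 4: PO, UE
Level 5: WM
ZS first appears at level 2.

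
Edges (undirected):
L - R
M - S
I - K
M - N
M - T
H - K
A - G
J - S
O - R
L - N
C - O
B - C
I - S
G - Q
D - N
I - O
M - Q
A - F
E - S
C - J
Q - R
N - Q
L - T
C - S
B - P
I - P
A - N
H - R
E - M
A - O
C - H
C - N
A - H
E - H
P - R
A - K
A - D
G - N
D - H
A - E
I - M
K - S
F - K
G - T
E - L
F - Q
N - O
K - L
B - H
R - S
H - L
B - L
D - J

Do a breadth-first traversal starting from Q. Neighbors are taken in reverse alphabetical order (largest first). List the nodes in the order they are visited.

Q → R → N → M → G → F → S → P → O → L → H → D → C → A → T → I → E → K → J → B

Visit Q; enqueue R, N, M, G, F → queue [R, N, M, G, F]
Visit R; enqueue S, P, O, L, H → queue [N, M, G, F, S, P, O, L, H]
Visit N; enqueue D, C, A → queue [M, G, F, S, P, O, L, H, D, C, A]
Visit M; enqueue T, I, E → queue [G, F, S, P, O, L, H, D, C, A, T, I, E]
Visit G → queue [F, S, P, O, L, H, D, C, A, T, I, E]
Visit F; enqueue K → queue [S, P, O, L, H, D, C, A, T, I, E, K]
Visit S; enqueue J → queue [P, O, L, H, D, C, A, T, I, E, K, J]
Visit P; enqueue B → queue [O, L, H, D, C, A, T, I, E, K, J, B]
Visit O → queue [L, H, D, C, A, T, I, E, K, J, B]
Visit L → queue [H, D, C, A, T, I, E, K, J, B]
Visit H → queue [D, C, A, T, I, E, K, J, B]
Visit D → queue [C, A, T, I, E, K, J, B]
Visit C → queue [A, T, I, E, K, J, B]
Visit A → queue [T, I, E, K, J, B]
Visit T → queue [I, E, K, J, B]
Visit I → queue [E, K, J, B]
Visit E → queue [K, J, B]
Visit K → queue [J, B]
Visit J → queue [B]
Visit B → queue []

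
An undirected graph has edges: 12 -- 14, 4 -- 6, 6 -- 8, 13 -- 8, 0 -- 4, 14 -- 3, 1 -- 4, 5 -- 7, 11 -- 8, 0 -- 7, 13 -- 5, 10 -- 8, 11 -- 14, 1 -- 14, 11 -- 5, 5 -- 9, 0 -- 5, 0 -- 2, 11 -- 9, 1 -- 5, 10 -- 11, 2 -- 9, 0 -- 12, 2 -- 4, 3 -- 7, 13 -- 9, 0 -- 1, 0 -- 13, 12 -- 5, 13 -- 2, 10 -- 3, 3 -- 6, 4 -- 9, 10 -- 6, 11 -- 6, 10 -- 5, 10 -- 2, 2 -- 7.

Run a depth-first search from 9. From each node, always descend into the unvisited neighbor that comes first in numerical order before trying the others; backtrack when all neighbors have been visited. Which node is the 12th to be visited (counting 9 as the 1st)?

Visit 9
9 → 2
2 → 0
0 → 1
1 → 4
4 → 6
6 → 3
3 → 7
7 → 5
5 → 10
10 → 8
8 → 11
11 → 14
14 → 12
8 → 13

Visit order: 9, 2, 0, 1, 4, 6, 3, 7, 5, 10, 8, 11, 14, 12, 13

11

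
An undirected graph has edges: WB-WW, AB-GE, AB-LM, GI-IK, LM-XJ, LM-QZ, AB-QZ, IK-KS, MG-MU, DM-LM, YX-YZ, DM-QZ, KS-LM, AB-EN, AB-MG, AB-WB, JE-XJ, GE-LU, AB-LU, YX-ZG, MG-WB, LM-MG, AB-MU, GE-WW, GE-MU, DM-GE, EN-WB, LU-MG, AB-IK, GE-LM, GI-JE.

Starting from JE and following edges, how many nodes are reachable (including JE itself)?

16

BFS from JE visits: JE, XJ, GI, LM, IK, QZ, MG, KS, GE, DM, AB, WB, MU, LU, WW, EN
Reachable nodes: 16 of 19 total.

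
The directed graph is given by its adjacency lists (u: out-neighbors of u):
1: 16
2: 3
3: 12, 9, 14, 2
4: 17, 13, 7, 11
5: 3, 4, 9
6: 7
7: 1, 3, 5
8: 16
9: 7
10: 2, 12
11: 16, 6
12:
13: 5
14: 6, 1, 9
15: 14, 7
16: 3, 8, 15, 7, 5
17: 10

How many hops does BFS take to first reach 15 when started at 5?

4

Level 0: 5
Level 1: 3, 4, 9
Level 2: 2, 7, 11, 12, 13, 14, 17
Level 3: 1, 6, 10, 16
Level 4: 8, 15
15 first appears at level 4.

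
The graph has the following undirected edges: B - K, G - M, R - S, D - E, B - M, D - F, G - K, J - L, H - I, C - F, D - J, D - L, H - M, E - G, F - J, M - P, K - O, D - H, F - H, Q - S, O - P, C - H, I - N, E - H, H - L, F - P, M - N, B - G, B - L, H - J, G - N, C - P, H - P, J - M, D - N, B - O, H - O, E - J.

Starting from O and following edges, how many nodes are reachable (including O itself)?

BFS from O visits: O, B, H, K, P, G, L, M, C, D, E, F, I, J, N
Reachable nodes: 15 of 18 total.

15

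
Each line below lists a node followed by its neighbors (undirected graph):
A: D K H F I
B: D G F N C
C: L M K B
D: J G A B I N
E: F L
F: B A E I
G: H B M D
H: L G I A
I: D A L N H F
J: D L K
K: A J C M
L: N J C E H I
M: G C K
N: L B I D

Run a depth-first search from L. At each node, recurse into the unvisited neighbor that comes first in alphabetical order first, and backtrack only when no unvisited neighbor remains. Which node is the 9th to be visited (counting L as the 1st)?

Visit L
L → C
C → B
B → D
D → A
A → F
F → E
F → I
I → H
H → G
G → M
M → K
K → J
I → N

Visit order: L, C, B, D, A, F, E, I, H, G, M, K, J, N

H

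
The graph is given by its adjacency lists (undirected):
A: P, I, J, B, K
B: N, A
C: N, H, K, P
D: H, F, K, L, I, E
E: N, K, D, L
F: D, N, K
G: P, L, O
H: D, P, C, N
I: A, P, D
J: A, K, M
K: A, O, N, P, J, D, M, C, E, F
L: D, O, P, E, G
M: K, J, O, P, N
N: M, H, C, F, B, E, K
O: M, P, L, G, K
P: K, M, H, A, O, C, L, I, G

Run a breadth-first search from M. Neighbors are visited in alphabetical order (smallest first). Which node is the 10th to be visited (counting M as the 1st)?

Visit M; enqueue J, K, N, O, P → queue [J, K, N, O, P]
Visit J; enqueue A → queue [K, N, O, P, A]
Visit K; enqueue C, D, E, F → queue [N, O, P, A, C, D, E, F]
Visit N; enqueue B, H → queue [O, P, A, C, D, E, F, B, H]
Visit O; enqueue G, L → queue [P, A, C, D, E, F, B, H, G, L]
Visit P; enqueue I → queue [A, C, D, E, F, B, H, G, L, I]
Visit A → queue [C, D, E, F, B, H, G, L, I]
Visit C → queue [D, E, F, B, H, G, L, I]
Visit D → queue [E, F, B, H, G, L, I]
Visit E → queue [F, B, H, G, L, I]
Visit F → queue [B, H, G, L, I]
Visit B → queue [H, G, L, I]
Visit H → queue [G, L, I]
Visit G → queue [L, I]
Visit L → queue [I]
Visit I → queue []

Visit order: M, J, K, N, O, P, A, C, D, E, F, B, H, G, L, I

E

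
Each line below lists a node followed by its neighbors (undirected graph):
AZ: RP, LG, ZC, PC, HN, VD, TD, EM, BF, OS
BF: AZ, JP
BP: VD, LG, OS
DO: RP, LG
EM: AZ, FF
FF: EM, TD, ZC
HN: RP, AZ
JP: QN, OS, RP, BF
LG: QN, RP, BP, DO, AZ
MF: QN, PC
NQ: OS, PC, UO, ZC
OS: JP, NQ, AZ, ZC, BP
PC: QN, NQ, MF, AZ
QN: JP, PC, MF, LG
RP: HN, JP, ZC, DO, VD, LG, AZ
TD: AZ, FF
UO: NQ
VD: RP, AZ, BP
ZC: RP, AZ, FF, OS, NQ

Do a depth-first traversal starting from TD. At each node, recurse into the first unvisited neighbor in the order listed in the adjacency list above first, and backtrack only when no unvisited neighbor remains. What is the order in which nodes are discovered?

TD AZ RP HN JP QN PC NQ OS ZC FF EM BP VD LG DO UO MF BF

Visit TD
TD → AZ
AZ → RP
RP → HN
RP → JP
JP → QN
QN → PC
PC → NQ
NQ → OS
OS → ZC
ZC → FF
FF → EM
OS → BP
BP → VD
BP → LG
LG → DO
NQ → UO
PC → MF
JP → BF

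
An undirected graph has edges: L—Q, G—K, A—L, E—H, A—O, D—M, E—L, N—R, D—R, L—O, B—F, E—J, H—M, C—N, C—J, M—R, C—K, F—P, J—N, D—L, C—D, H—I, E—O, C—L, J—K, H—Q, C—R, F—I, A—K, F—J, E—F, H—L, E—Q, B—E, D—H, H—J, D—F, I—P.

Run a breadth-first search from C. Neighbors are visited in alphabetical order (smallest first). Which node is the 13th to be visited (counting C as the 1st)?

G

Visit C; enqueue D, J, K, L, N, R → queue [D, J, K, L, N, R]
Visit D; enqueue F, H, M → queue [J, K, L, N, R, F, H, M]
Visit J; enqueue E → queue [K, L, N, R, F, H, M, E]
Visit K; enqueue A, G → queue [L, N, R, F, H, M, E, A, G]
Visit L; enqueue O, Q → queue [N, R, F, H, M, E, A, G, O, Q]
Visit N → queue [R, F, H, M, E, A, G, O, Q]
Visit R → queue [F, H, M, E, A, G, O, Q]
Visit F; enqueue B, I, P → queue [H, M, E, A, G, O, Q, B, I, P]
Visit H → queue [M, E, A, G, O, Q, B, I, P]
Visit M → queue [E, A, G, O, Q, B, I, P]
Visit E → queue [A, G, O, Q, B, I, P]
Visit A → queue [G, O, Q, B, I, P]
Visit G → queue [O, Q, B, I, P]
Visit O → queue [Q, B, I, P]
Visit Q → queue [B, I, P]
Visit B → queue [I, P]
Visit I → queue [P]
Visit P → queue []

Visit order: C, D, J, K, L, N, R, F, H, M, E, A, G, O, Q, B, I, P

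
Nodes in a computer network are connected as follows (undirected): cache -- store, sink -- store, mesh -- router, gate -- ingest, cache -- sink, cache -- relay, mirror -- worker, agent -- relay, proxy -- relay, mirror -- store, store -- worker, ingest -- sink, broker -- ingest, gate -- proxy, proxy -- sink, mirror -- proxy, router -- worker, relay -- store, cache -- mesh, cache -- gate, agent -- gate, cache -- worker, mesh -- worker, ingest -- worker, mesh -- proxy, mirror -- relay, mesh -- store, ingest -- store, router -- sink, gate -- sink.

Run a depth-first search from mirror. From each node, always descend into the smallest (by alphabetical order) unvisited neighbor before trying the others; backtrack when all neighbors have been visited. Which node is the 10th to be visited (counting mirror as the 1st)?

Visit mirror
mirror → proxy
proxy → gate
gate → agent
agent → relay
relay → cache
cache → mesh
mesh → router
router → sink
sink → ingest
ingest → broker
ingest → store
store → worker

Visit order: mirror, proxy, gate, agent, relay, cache, mesh, router, sink, ingest, broker, store, worker

ingest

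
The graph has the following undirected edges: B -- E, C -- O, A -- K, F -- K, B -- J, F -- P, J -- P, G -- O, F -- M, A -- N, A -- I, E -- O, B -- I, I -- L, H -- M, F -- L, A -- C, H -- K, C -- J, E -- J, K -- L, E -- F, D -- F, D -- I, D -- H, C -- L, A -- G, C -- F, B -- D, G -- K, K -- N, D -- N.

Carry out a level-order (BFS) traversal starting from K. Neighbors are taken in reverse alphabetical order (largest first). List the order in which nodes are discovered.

K N L H G F A D I C M O P E B J

Visit K; enqueue N, L, H, G, F, A → queue [N, L, H, G, F, A]
Visit N; enqueue D → queue [L, H, G, F, A, D]
Visit L; enqueue I, C → queue [H, G, F, A, D, I, C]
Visit H; enqueue M → queue [G, F, A, D, I, C, M]
Visit G; enqueue O → queue [F, A, D, I, C, M, O]
Visit F; enqueue P, E → queue [A, D, I, C, M, O, P, E]
Visit A → queue [D, I, C, M, O, P, E]
Visit D; enqueue B → queue [I, C, M, O, P, E, B]
Visit I → queue [C, M, O, P, E, B]
Visit C; enqueue J → queue [M, O, P, E, B, J]
Visit M → queue [O, P, E, B, J]
Visit O → queue [P, E, B, J]
Visit P → queue [E, B, J]
Visit E → queue [B, J]
Visit B → queue [J]
Visit J → queue []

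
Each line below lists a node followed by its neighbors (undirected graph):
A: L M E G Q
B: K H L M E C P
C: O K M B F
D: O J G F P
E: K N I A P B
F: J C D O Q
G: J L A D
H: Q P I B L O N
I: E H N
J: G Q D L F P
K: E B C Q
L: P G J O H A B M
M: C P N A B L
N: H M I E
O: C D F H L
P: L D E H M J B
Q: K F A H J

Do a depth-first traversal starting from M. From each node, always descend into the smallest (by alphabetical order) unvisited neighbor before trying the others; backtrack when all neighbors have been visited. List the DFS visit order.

Visit M
M → A
A → E
E → B
B → C
C → F
F → D
D → G
G → J
J → L
L → H
H → I
I → N
H → O
H → P
H → Q
Q → K

M, A, E, B, C, F, D, G, J, L, H, I, N, O, P, Q, K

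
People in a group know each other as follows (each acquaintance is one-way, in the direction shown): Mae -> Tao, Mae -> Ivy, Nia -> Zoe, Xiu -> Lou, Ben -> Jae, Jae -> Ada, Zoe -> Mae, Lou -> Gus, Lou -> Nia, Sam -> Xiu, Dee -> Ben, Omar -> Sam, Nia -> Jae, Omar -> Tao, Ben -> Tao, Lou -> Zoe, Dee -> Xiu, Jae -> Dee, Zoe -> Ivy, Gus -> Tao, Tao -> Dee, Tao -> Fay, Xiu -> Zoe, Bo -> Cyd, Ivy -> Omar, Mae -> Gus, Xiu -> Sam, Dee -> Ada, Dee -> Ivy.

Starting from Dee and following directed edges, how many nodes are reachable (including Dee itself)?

BFS from Dee visits: Dee, Xiu, Ivy, Ben, Ada, Zoe, Sam, Lou, Omar, Tao, Jae, Mae, Nia, Gus, Fay
Reachable nodes: 15 of 17 total.

15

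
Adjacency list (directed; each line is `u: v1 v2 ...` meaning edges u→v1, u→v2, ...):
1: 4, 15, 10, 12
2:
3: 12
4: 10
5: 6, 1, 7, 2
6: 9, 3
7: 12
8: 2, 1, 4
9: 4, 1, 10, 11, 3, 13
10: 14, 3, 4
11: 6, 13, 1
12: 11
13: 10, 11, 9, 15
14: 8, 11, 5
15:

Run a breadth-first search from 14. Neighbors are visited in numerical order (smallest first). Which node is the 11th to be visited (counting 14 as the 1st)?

10

Visit 14; enqueue 5, 8, 11 → queue [5, 8, 11]
Visit 5; enqueue 1, 2, 6, 7 → queue [8, 11, 1, 2, 6, 7]
Visit 8; enqueue 4 → queue [11, 1, 2, 6, 7, 4]
Visit 11; enqueue 13 → queue [1, 2, 6, 7, 4, 13]
Visit 1; enqueue 10, 12, 15 → queue [2, 6, 7, 4, 13, 10, 12, 15]
Visit 2 → queue [6, 7, 4, 13, 10, 12, 15]
Visit 6; enqueue 3, 9 → queue [7, 4, 13, 10, 12, 15, 3, 9]
Visit 7 → queue [4, 13, 10, 12, 15, 3, 9]
Visit 4 → queue [13, 10, 12, 15, 3, 9]
Visit 13 → queue [10, 12, 15, 3, 9]
Visit 10 → queue [12, 15, 3, 9]
Visit 12 → queue [15, 3, 9]
Visit 15 → queue [3, 9]
Visit 3 → queue [9]
Visit 9 → queue []

Visit order: 14, 5, 8, 11, 1, 2, 6, 7, 4, 13, 10, 12, 15, 3, 9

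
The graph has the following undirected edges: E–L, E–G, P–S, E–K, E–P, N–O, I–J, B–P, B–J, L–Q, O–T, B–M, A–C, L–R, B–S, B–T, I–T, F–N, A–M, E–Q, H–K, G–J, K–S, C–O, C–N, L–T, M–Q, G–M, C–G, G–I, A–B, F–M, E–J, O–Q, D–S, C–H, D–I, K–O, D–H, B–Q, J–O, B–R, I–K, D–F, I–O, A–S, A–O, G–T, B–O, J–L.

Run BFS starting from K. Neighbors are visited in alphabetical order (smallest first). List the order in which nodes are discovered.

K, E, H, I, O, S, G, J, L, P, Q, C, D, T, A, B, N, M, R, F

Visit K; enqueue E, H, I, O, S → queue [E, H, I, O, S]
Visit E; enqueue G, J, L, P, Q → queue [H, I, O, S, G, J, L, P, Q]
Visit H; enqueue C, D → queue [I, O, S, G, J, L, P, Q, C, D]
Visit I; enqueue T → queue [O, S, G, J, L, P, Q, C, D, T]
Visit O; enqueue A, B, N → queue [S, G, J, L, P, Q, C, D, T, A, B, N]
Visit S → queue [G, J, L, P, Q, C, D, T, A, B, N]
Visit G; enqueue M → queue [J, L, P, Q, C, D, T, A, B, N, M]
Visit J → queue [L, P, Q, C, D, T, A, B, N, M]
Visit L; enqueue R → queue [P, Q, C, D, T, A, B, N, M, R]
Visit P → queue [Q, C, D, T, A, B, N, M, R]
Visit Q → queue [C, D, T, A, B, N, M, R]
Visit C → queue [D, T, A, B, N, M, R]
Visit D; enqueue F → queue [T, A, B, N, M, R, F]
Visit T → queue [A, B, N, M, R, F]
Visit A → queue [B, N, M, R, F]
Visit B → queue [N, M, R, F]
Visit N → queue [M, R, F]
Visit M → queue [R, F]
Visit R → queue [F]
Visit F → queue []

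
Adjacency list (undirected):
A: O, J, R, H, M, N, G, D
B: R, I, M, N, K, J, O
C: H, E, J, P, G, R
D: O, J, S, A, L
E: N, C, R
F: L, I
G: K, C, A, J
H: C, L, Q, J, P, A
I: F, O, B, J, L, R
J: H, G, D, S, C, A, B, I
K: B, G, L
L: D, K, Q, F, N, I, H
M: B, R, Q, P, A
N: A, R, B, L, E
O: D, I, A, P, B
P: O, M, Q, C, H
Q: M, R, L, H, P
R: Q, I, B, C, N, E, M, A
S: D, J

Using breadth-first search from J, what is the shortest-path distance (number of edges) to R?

2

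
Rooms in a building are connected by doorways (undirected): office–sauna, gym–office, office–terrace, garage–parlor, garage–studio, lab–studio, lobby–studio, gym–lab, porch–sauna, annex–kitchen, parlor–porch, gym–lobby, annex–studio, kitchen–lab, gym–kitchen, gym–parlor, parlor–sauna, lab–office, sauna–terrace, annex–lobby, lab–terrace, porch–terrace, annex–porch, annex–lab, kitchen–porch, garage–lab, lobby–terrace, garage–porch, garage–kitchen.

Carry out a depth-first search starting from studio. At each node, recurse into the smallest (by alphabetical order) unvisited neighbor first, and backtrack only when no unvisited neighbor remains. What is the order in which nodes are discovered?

Visit studio
studio → annex
annex → kitchen
kitchen → garage
garage → lab
lab → gym
gym → lobby
lobby → terrace
terrace → office
office → sauna
sauna → parlor
parlor → porch

studio annex kitchen garage lab gym lobby terrace office sauna parlor porch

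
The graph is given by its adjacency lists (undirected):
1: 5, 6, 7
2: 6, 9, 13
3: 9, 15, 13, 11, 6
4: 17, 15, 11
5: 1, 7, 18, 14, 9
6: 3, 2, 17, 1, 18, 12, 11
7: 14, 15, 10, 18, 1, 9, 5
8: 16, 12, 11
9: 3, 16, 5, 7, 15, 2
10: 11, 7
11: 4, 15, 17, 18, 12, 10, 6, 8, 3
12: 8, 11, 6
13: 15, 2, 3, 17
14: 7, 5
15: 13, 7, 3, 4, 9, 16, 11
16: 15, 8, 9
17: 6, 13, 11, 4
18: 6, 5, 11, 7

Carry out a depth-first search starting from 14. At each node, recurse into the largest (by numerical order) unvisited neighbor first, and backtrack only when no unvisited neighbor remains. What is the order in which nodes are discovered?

Visit 14
14 → 7
7 → 18
18 → 11
11 → 17
17 → 13
13 → 15
15 → 16
16 → 9
9 → 5
5 → 1
1 → 6
6 → 12
12 → 8
6 → 3
6 → 2
15 → 4
11 → 10

14, 7, 18, 11, 17, 13, 15, 16, 9, 5, 1, 6, 12, 8, 3, 2, 4, 10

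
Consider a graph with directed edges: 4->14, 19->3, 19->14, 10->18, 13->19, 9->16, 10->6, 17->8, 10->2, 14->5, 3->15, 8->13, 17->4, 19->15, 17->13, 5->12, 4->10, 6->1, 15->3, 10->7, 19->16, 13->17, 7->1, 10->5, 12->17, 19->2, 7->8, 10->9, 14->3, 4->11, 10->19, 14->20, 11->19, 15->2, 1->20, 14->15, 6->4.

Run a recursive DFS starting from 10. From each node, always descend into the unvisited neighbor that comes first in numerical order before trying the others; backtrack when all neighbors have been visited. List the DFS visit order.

10, 2, 5, 12, 17, 4, 11, 19, 3, 15, 14, 20, 16, 8, 13, 6, 1, 7, 9, 18

Visit 10
10 → 2
10 → 5
5 → 12
12 → 17
17 → 4
4 → 11
11 → 19
19 → 3
3 → 15
19 → 14
14 → 20
19 → 16
17 → 8
8 → 13
10 → 6
6 → 1
10 → 7
10 → 9
10 → 18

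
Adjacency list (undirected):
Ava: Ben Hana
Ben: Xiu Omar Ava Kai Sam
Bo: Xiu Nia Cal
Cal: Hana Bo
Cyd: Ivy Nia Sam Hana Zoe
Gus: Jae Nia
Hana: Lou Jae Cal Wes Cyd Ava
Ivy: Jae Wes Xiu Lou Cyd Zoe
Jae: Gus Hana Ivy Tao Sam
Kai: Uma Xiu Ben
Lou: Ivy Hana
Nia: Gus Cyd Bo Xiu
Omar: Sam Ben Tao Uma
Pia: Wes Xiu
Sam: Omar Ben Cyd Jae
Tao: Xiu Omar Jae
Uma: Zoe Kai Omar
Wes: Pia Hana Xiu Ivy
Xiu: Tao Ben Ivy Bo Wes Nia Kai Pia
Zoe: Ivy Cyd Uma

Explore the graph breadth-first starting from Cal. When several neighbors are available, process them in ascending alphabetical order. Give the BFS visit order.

Cal, Bo, Hana, Nia, Xiu, Ava, Cyd, Jae, Lou, Wes, Gus, Ben, Ivy, Kai, Pia, Tao, Sam, Zoe, Omar, Uma

Visit Cal; enqueue Bo, Hana → queue [Bo, Hana]
Visit Bo; enqueue Nia, Xiu → queue [Hana, Nia, Xiu]
Visit Hana; enqueue Ava, Cyd, Jae, Lou, Wes → queue [Nia, Xiu, Ava, Cyd, Jae, Lou, Wes]
Visit Nia; enqueue Gus → queue [Xiu, Ava, Cyd, Jae, Lou, Wes, Gus]
Visit Xiu; enqueue Ben, Ivy, Kai, Pia, Tao → queue [Ava, Cyd, Jae, Lou, Wes, Gus, Ben, Ivy, Kai, Pia, Tao]
Visit Ava → queue [Cyd, Jae, Lou, Wes, Gus, Ben, Ivy, Kai, Pia, Tao]
Visit Cyd; enqueue Sam, Zoe → queue [Jae, Lou, Wes, Gus, Ben, Ivy, Kai, Pia, Tao, Sam, Zoe]
Visit Jae → queue [Lou, Wes, Gus, Ben, Ivy, Kai, Pia, Tao, Sam, Zoe]
Visit Lou → queue [Wes, Gus, Ben, Ivy, Kai, Pia, Tao, Sam, Zoe]
Visit Wes → queue [Gus, Ben, Ivy, Kai, Pia, Tao, Sam, Zoe]
Visit Gus → queue [Ben, Ivy, Kai, Pia, Tao, Sam, Zoe]
Visit Ben; enqueue Omar → queue [Ivy, Kai, Pia, Tao, Sam, Zoe, Omar]
Visit Ivy → queue [Kai, Pia, Tao, Sam, Zoe, Omar]
Visit Kai; enqueue Uma → queue [Pia, Tao, Sam, Zoe, Omar, Uma]
Visit Pia → queue [Tao, Sam, Zoe, Omar, Uma]
Visit Tao → queue [Sam, Zoe, Omar, Uma]
Visit Sam → queue [Zoe, Omar, Uma]
Visit Zoe → queue [Omar, Uma]
Visit Omar → queue [Uma]
Visit Uma → queue []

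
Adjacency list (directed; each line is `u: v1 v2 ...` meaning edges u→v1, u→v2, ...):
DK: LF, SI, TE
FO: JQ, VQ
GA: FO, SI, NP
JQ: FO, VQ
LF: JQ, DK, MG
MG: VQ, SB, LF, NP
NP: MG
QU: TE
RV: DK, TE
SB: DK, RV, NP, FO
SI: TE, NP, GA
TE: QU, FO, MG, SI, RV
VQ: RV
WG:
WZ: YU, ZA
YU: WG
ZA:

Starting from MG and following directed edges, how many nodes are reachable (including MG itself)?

13

BFS from MG visits: MG, VQ, SB, NP, LF, RV, FO, DK, JQ, TE, SI, QU, GA
Reachable nodes: 13 of 17 total.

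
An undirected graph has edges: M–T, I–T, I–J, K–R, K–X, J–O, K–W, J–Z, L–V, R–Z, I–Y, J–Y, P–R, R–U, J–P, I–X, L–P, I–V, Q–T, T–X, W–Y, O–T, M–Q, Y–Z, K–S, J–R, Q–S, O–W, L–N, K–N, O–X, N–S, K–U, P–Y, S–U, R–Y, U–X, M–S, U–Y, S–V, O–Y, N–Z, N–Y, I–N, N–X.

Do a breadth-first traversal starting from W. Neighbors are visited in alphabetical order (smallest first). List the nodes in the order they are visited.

Visit W; enqueue K, O, Y → queue [K, O, Y]
Visit K; enqueue N, R, S, U, X → queue [O, Y, N, R, S, U, X]
Visit O; enqueue J, T → queue [Y, N, R, S, U, X, J, T]
Visit Y; enqueue I, P, Z → queue [N, R, S, U, X, J, T, I, P, Z]
Visit N; enqueue L → queue [R, S, U, X, J, T, I, P, Z, L]
Visit R → queue [S, U, X, J, T, I, P, Z, L]
Visit S; enqueue M, Q, V → queue [U, X, J, T, I, P, Z, L, M, Q, V]
Visit U → queue [X, J, T, I, P, Z, L, M, Q, V]
Visit X → queue [J, T, I, P, Z, L, M, Q, V]
Visit J → queue [T, I, P, Z, L, M, Q, V]
Visit T → queue [I, P, Z, L, M, Q, V]
Visit I → queue [P, Z, L, M, Q, V]
Visit P → queue [Z, L, M, Q, V]
Visit Z → queue [L, M, Q, V]
Visit L → queue [M, Q, V]
Visit M → queue [Q, V]
Visit Q → queue [V]
Visit V → queue []

W, K, O, Y, N, R, S, U, X, J, T, I, P, Z, L, M, Q, V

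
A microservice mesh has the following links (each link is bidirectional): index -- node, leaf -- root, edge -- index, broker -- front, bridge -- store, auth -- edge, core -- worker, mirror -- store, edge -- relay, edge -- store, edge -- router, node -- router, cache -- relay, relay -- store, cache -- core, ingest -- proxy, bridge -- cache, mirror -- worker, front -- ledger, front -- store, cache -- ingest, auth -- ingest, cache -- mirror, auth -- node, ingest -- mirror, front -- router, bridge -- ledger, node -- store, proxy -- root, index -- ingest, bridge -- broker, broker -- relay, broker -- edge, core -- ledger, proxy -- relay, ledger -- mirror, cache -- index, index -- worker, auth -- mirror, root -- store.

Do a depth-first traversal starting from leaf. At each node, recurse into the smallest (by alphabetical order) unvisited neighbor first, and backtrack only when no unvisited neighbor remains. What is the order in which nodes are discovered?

leaf → root → proxy → ingest → auth → edge → broker → bridge → cache → core → ledger → front → router → node → index → worker → mirror → store → relay

Visit leaf
leaf → root
root → proxy
proxy → ingest
ingest → auth
auth → edge
edge → broker
broker → bridge
bridge → cache
cache → core
core → ledger
ledger → front
front → router
router → node
node → index
index → worker
worker → mirror
mirror → store
store → relay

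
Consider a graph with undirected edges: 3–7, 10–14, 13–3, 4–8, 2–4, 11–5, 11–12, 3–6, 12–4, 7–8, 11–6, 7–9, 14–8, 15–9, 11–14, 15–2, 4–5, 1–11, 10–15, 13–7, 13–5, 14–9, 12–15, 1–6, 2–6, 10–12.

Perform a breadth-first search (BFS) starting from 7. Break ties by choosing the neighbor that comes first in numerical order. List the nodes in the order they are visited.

Visit 7; enqueue 3, 8, 9, 13 → queue [3, 8, 9, 13]
Visit 3; enqueue 6 → queue [8, 9, 13, 6]
Visit 8; enqueue 4, 14 → queue [9, 13, 6, 4, 14]
Visit 9; enqueue 15 → queue [13, 6, 4, 14, 15]
Visit 13; enqueue 5 → queue [6, 4, 14, 15, 5]
Visit 6; enqueue 1, 2, 11 → queue [4, 14, 15, 5, 1, 2, 11]
Visit 4; enqueue 12 → queue [14, 15, 5, 1, 2, 11, 12]
Visit 14; enqueue 10 → queue [15, 5, 1, 2, 11, 12, 10]
Visit 15 → queue [5, 1, 2, 11, 12, 10]
Visit 5 → queue [1, 2, 11, 12, 10]
Visit 1 → queue [2, 11, 12, 10]
Visit 2 → queue [11, 12, 10]
Visit 11 → queue [12, 10]
Visit 12 → queue [10]
Visit 10 → queue []

7, 3, 8, 9, 13, 6, 4, 14, 15, 5, 1, 2, 11, 12, 10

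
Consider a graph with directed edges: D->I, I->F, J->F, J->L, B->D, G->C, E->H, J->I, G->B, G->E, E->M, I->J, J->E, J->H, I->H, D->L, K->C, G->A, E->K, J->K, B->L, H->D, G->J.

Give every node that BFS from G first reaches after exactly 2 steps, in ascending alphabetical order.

D, F, H, I, K, L, M

Level 0: G
Level 1: A, B, C, E, J
Level 2: D, F, H, I, K, L, M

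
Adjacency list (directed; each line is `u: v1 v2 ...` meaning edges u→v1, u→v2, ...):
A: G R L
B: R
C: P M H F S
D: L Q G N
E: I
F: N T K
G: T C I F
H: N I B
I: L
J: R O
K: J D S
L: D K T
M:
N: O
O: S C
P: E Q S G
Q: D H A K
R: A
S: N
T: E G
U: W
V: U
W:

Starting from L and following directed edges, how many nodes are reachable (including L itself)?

20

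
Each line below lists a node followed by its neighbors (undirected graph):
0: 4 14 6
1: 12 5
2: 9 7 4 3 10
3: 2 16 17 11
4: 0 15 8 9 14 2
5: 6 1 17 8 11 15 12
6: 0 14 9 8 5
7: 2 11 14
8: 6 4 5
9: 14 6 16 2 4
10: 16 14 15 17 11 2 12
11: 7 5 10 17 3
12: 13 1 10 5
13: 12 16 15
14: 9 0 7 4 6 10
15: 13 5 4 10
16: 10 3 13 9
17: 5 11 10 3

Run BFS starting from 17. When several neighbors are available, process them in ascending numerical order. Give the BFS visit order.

Visit 17; enqueue 3, 5, 10, 11 → queue [3, 5, 10, 11]
Visit 3; enqueue 2, 16 → queue [5, 10, 11, 2, 16]
Visit 5; enqueue 1, 6, 8, 12, 15 → queue [10, 11, 2, 16, 1, 6, 8, 12, 15]
Visit 10; enqueue 14 → queue [11, 2, 16, 1, 6, 8, 12, 15, 14]
Visit 11; enqueue 7 → queue [2, 16, 1, 6, 8, 12, 15, 14, 7]
Visit 2; enqueue 4, 9 → queue [16, 1, 6, 8, 12, 15, 14, 7, 4, 9]
Visit 16; enqueue 13 → queue [1, 6, 8, 12, 15, 14, 7, 4, 9, 13]
Visit 1 → queue [6, 8, 12, 15, 14, 7, 4, 9, 13]
Visit 6; enqueue 0 → queue [8, 12, 15, 14, 7, 4, 9, 13, 0]
Visit 8 → queue [12, 15, 14, 7, 4, 9, 13, 0]
Visit 12 → queue [15, 14, 7, 4, 9, 13, 0]
Visit 15 → queue [14, 7, 4, 9, 13, 0]
Visit 14 → queue [7, 4, 9, 13, 0]
Visit 7 → queue [4, 9, 13, 0]
Visit 4 → queue [9, 13, 0]
Visit 9 → queue [13, 0]
Visit 13 → queue [0]
Visit 0 → queue []

17, 3, 5, 10, 11, 2, 16, 1, 6, 8, 12, 15, 14, 7, 4, 9, 13, 0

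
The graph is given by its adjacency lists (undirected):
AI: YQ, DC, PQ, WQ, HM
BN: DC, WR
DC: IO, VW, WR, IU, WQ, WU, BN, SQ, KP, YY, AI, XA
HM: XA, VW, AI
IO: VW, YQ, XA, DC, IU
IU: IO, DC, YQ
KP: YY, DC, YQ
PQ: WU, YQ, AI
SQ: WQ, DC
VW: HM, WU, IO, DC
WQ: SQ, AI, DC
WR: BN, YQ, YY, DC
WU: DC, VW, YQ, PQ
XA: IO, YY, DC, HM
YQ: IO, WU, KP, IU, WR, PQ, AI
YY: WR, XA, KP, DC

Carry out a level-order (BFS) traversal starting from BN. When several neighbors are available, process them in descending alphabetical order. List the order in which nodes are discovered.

BN WR DC YY YQ XA WU WQ VW SQ KP IU IO AI PQ HM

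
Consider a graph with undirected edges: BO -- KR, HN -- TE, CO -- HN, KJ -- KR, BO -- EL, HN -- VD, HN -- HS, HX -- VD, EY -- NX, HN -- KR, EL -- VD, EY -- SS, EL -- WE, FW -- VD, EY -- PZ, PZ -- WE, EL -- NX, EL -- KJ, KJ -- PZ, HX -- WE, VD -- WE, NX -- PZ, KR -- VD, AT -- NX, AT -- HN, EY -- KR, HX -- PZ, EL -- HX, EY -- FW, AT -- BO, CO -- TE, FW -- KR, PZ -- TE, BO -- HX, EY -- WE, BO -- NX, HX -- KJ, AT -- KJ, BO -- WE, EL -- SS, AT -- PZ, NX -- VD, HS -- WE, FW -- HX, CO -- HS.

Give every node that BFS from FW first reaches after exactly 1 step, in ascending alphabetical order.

EY, HX, KR, VD

Level 0: FW
Level 1: EY, HX, KR, VD
Level 2: BO, EL, HN, KJ, NX, PZ, SS, WE
Level 3: AT, CO, HS, TE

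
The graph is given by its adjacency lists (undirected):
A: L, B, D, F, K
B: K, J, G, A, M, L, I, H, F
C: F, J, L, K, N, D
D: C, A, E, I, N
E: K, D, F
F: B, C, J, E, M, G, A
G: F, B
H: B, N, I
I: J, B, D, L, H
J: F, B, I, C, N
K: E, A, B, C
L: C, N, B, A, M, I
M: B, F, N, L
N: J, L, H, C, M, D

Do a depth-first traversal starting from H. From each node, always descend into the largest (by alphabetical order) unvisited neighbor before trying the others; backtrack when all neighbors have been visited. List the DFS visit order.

H N M L I J F G B K E D C A

Visit H
H → N
N → M
M → L
L → I
I → J
J → F
F → G
G → B
B → K
K → E
E → D
D → C
D → A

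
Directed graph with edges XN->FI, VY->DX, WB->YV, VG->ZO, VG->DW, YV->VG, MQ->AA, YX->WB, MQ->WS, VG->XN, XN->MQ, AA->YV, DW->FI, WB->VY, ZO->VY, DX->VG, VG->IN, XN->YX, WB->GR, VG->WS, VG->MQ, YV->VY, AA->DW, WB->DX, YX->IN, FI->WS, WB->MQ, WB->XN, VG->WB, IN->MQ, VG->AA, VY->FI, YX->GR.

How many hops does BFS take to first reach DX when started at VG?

2

Level 0: VG
Level 1: AA, DW, IN, MQ, WB, WS, XN, ZO
Level 2: DX, FI, GR, VY, YV, YX
DX first appears at level 2.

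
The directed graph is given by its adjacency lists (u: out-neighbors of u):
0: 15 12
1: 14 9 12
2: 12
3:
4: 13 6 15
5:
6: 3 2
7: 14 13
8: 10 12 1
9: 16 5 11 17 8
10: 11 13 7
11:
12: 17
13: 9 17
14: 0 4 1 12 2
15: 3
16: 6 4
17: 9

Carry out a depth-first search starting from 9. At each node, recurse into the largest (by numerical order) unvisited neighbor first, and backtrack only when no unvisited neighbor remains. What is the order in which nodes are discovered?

9 -> 17 -> 16 -> 6 -> 3 -> 2 -> 12 -> 4 -> 15 -> 13 -> 11 -> 8 -> 10 -> 7 -> 14 -> 1 -> 0 -> 5

Visit 9
9 → 17
9 → 16
16 → 6
6 → 3
6 → 2
2 → 12
16 → 4
4 → 15
4 → 13
9 → 11
9 → 8
8 → 10
10 → 7
7 → 14
14 → 1
14 → 0
9 → 5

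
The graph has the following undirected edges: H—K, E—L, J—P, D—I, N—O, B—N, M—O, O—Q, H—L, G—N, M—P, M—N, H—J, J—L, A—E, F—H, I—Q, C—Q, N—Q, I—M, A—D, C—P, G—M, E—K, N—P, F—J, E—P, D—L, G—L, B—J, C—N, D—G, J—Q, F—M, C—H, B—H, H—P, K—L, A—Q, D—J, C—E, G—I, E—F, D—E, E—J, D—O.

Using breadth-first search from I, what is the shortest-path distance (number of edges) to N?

Level 0: I
Level 1: D, G, M, Q
Level 2: A, C, E, F, J, L, N, O, P
Level 3: B, H, K
N first appears at level 2.

2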